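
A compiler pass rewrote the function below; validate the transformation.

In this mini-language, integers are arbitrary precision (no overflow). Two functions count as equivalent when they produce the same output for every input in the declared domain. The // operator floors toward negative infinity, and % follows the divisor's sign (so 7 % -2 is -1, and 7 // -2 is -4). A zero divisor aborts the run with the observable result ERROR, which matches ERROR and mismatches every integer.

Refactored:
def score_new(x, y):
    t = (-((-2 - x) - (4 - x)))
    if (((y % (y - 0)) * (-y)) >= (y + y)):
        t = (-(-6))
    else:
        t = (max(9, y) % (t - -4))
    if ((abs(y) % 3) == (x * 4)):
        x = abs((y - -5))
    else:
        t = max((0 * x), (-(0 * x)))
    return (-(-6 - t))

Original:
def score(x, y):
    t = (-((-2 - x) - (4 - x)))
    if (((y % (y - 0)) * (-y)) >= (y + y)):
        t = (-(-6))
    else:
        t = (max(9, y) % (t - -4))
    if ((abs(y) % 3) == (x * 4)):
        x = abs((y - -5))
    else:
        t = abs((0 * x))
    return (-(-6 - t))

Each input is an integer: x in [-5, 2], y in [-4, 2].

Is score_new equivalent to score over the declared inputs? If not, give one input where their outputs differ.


Equivalent — the differences include arithmetic usage differs; and constant usage differs; and min/max/abs usage differs, yet no declared input distinguishes the two.
Tracing x=-1, y=1: score: t becomes 6; next (((y % (y - 0)) * (-y)) >= (y + y)) evaluates to false; next t becomes 9; next ((abs(y) % 3) == (x * 4)) evaluates to false; next t becomes 0; next final value 6 | score_new: t becomes 6; next (((y % (y - 0)) * (-y)) >= (y + y)) evaluates to false; next t becomes 9; next ((abs(y) % 3) == (x * 4)) evaluates to false; next t becomes 0; next final value 6 — matching result 6.
Sweeping the whole domain (56 inputs) finds no disagreement.
verdict: equivalent


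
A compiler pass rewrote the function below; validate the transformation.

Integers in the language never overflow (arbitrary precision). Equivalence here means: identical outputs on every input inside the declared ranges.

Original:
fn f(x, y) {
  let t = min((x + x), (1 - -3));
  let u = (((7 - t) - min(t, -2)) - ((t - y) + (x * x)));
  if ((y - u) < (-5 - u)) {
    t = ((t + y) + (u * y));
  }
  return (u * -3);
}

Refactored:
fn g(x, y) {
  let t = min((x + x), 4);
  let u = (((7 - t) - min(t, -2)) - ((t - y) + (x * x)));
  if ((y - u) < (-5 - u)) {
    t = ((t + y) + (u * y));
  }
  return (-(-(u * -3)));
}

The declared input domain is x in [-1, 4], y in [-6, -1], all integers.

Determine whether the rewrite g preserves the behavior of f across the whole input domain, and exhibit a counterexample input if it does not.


The two are interchangeable: arithmetic usage differs, plus constant usage differs, and every declared input agrees.
As a probe, take x=-1, y=-6: f runs t becomes -2; next u becomes 6; next ((y - u) < (-5 - u)) evaluates to true; next t becomes -44; next final value -18; g runs t becomes -2; next u becomes 6; next ((y - u) < (-5 - u)) evaluates to true; next t becomes -44; next final value -18; both end at -18.
Every one of the 36 inputs gives matching results.
verdict: equivalent


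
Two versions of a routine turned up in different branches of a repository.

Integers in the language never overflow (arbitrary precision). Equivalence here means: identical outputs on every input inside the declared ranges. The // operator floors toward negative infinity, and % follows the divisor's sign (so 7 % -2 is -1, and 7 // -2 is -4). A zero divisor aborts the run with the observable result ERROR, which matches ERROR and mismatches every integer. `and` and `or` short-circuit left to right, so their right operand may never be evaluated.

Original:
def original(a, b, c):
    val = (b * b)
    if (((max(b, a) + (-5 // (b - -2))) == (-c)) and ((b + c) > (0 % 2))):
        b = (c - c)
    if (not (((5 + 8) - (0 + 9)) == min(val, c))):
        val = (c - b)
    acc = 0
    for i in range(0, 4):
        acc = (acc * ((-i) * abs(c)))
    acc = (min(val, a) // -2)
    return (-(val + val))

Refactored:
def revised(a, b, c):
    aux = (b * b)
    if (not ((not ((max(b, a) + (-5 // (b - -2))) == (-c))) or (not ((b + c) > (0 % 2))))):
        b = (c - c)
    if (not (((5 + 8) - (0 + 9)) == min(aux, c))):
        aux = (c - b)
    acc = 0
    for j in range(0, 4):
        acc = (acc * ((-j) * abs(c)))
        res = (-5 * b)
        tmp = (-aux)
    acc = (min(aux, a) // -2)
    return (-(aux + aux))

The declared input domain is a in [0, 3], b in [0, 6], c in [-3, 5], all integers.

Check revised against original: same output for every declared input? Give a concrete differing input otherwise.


Reading the diff, among the changes: local variable names differ; and arithmetic usage differs; and constant usage differs; and boolean connective usage differs; and statement counts differ.
As a probe, take a=0, b=0, c=0: original runs val becomes 0; next (((max(b, a) + (-5 // (b - -2))) == (-c)) and ((b + c) > (0 % 2))) evaluates to false; next (not (((5 + 8) - (0 + 9)) == min(val, c))) evaluates to true; next val becomes 0; next acc becomes 0; next at i=0:; next acc becomes 0; next at i=1:; next acc becomes 0; next at i=2:; next acc becomes 0; next at i=3:; next acc becomes 0; next acc becomes 0; next final value 0; revised runs aux becomes 0; next (not ((not ((max(b, a) + (-5 // (b - -2))) == (-c))) or (not ((b + c) > (0 % 2))))) evaluates to false; next (not (((5 + 8) - (0 + 9)) == min(aux, c))) evaluates to true; next aux becomes 0; next acc becomes 0; next at j=0:; next acc becomes 0; next res becomes 0; next tmp becomes 0; next at j=1:; next acc becomes 0; next res becomes 0; next tmp becomes 0; next at j=2:; next acc becomes 0; next res becomes 0; next tmp becomes 0; next at j=3:; next acc becomes 0; next res becomes 0; next tmp becomes 0; next acc becomes 0; next final value 0; both end at 0.
Sweeping the whole domain (252 inputs) finds no disagreement.
verdict: equivalent


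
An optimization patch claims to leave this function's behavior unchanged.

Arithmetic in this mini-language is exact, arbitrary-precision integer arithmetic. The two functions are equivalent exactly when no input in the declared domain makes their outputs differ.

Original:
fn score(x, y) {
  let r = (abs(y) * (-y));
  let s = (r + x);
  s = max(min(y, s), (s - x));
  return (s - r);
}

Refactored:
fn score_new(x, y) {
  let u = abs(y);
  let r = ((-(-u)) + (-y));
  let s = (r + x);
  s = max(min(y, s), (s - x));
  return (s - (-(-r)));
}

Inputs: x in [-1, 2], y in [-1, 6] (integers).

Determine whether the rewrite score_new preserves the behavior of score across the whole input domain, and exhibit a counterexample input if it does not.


These are not equivalent — on x=2, y=1 the outputs split (2 vs 1).
score: r := -1 | s := 1 | s := 1 | result 2
score_new: u := 1 | r := 0 | s := 2 | s := 1 | result 1
verdict: not equivalent; witness: x=2, y=1


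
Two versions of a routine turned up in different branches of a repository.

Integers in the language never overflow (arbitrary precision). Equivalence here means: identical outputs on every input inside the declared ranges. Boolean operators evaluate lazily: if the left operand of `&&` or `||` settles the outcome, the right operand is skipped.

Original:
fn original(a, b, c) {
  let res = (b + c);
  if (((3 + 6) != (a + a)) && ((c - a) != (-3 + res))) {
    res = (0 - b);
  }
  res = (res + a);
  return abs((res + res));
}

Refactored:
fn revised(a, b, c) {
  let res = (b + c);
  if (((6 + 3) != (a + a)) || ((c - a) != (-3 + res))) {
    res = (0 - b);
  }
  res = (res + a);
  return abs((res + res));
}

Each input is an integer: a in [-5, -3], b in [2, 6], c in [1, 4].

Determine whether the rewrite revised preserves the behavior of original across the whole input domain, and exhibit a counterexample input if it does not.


These are not equivalent — on a=-3, b=6, c=1 the outputs split (8 vs 18).
original: res=7, then (((3 + 6) != (a + a)) && ((c - a) != (-3 + res))) is false, then res=4, then returns 8
revised: res=7, then (((6 + 3) != (a + a)) || ((c - a) != (-3 + res))) is true, then res=-6, then res=-9, then returns 18
verdict: not equivalent; witness: a=-3, b=6, c=1


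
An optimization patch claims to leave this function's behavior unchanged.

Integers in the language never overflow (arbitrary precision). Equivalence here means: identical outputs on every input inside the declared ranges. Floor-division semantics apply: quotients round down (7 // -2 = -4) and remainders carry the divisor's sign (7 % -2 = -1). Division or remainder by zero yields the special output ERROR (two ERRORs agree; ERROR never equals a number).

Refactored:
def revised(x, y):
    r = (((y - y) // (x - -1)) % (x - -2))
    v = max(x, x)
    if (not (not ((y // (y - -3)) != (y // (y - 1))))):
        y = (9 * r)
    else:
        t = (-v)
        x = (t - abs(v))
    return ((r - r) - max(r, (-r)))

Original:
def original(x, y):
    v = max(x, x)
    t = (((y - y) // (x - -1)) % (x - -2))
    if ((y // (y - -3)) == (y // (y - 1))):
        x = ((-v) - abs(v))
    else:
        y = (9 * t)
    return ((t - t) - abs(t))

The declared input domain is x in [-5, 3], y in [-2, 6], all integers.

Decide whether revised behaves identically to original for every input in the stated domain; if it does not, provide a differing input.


Behavior is preserved: although local variable names differ, plus comparison usage differs, plus min/max/abs usage differs, plus boolean connective usage differs, plus statement counts differ, the outputs never diverge.
Spot check at x=-2, y=2 — original: v becomes -2; next hits division by zero so the output is ERROR. revised: hits division by zero so the output is ERROR. Both give ERROR.
Checked all 81 inputs in the declared domain: the outputs agree on every one.
verdict: equivalent


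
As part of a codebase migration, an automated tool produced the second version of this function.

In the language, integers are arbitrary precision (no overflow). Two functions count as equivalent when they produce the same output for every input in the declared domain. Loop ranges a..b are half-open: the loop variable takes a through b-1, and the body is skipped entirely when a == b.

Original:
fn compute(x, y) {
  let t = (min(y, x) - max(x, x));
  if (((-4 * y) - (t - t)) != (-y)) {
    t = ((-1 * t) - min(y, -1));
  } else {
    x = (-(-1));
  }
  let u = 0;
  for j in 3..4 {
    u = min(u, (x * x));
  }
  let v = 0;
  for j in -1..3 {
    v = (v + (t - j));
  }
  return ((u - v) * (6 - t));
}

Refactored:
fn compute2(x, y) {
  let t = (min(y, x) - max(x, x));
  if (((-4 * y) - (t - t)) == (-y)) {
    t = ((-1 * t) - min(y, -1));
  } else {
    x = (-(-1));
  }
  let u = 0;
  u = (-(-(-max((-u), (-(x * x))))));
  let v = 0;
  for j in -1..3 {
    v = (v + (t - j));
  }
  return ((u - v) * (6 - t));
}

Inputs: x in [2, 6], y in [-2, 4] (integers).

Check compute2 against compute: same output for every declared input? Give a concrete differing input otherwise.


Evaluate both at x=2, y=-2.
compute: t=-4, then (((-4 * y) - (t - t)) != (-y)) is true, then t=6, then u=0, then (j=3), then u=0, then v=0, then (j=-1), then v=7, then (j=0), then v=13, then (j=1), then v=18, then (j=2), then v=22, then returns 0
compute2: t=-4, then (((-4 * y) - (t - t)) == (-y)) is false, then x=1, then u=0, then u=0, then v=0, then (j=-1), then v=-3, then (j=0), then v=-7, then (j=1), then v=-12, then (j=2), then v=-18, then returns 180
0 != 180, so the rewrite changes behavior.
verdict: not equivalent; witness: x=2, y=-2


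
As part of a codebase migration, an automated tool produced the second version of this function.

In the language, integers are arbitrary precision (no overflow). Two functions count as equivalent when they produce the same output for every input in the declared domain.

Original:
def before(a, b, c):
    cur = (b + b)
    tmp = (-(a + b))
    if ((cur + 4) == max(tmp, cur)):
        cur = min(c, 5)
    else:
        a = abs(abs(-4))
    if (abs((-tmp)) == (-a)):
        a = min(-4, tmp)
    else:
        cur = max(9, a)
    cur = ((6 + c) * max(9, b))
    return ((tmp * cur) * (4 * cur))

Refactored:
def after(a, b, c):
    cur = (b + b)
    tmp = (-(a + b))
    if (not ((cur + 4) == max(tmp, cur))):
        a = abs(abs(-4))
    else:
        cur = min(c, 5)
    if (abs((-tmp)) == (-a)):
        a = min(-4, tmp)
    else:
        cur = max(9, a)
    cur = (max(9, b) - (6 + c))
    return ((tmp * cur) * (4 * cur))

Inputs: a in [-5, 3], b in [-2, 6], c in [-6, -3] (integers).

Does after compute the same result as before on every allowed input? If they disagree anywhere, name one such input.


Run the pair on a=-5, b=-2, c=-6.
before: cur = -4; tmp = 7; ((cur + 4) == max(tmp, cur)) -> false; a = 4; (abs((-tmp)) == (-a)) -> false; cur = 9; cur = 0; return 0
after: cur = -4; tmp = 7; (not ((cur + 4) == max(tmp, cur))) -> true; a = 4; (abs((-tmp)) == (-a)) -> false; cur = 9; cur = 9; return 2268
0 vs 2268 — the two versions disagree here.
verdict: not equivalent; witness: a=-5, b=-2, c=-6


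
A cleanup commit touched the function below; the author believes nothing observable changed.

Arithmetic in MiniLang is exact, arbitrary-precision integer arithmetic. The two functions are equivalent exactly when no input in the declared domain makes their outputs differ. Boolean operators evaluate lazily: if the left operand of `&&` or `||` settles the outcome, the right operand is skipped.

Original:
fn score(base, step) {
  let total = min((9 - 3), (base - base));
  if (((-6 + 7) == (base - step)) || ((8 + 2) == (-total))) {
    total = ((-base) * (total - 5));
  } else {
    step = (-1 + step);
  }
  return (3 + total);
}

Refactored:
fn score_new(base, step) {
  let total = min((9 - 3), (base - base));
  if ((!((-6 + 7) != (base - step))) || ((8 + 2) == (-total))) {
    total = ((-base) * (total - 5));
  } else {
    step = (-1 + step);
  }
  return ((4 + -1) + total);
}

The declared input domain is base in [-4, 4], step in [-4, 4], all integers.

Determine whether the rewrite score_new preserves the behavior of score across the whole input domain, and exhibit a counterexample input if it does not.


Reading the diff, among the changes: constant usage differs; also arithmetic usage differs; also boolean connective usage differs; also comparison usage differs.
Spot check at base=-3, step=-3 — score: total=0, then (((-6 + 7) == (base - step)) || ((8 + 2) == (-total))) is false, then step=-4, then returns 3. score_new: total=0, then ((!((-6 + 7) != (base - step))) || ((8 + 2) == (-total))) is false, then step=-4, then returns 3. Both give 3.
Across all 81 domain points the two functions coincide.
verdict: equivalent


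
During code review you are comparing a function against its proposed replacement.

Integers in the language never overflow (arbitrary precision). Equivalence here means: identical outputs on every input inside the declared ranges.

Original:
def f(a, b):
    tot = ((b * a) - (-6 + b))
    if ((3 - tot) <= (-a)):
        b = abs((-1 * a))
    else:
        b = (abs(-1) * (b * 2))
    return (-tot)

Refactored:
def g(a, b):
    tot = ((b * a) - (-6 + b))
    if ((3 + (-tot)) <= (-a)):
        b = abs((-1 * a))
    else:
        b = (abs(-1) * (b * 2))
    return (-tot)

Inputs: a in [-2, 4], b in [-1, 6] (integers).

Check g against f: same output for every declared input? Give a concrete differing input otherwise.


Changes here: arithmetic usage differs; the full 56-point sweep finds no disagreement.
verdict: equivalent


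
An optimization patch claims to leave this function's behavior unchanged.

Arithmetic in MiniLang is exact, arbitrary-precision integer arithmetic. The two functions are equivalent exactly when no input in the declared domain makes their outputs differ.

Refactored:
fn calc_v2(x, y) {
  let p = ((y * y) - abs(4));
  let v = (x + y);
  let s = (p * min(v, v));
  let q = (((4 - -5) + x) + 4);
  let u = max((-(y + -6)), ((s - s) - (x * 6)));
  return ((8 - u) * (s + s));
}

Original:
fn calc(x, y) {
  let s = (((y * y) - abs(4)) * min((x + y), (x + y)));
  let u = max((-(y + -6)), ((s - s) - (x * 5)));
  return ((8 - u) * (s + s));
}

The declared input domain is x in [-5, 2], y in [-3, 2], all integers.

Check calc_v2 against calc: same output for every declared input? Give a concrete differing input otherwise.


Evaluate both at x=-5, y=-3.
calc: s := -40 | u := 25 | result 1360
calc_v2: p := 5 | v := -8 | s := -40 | q := 8 | u := 30 | result 1760
1360 against 1760: the behavior changed.
verdict: not equivalent; witness: x=-5, y=-3


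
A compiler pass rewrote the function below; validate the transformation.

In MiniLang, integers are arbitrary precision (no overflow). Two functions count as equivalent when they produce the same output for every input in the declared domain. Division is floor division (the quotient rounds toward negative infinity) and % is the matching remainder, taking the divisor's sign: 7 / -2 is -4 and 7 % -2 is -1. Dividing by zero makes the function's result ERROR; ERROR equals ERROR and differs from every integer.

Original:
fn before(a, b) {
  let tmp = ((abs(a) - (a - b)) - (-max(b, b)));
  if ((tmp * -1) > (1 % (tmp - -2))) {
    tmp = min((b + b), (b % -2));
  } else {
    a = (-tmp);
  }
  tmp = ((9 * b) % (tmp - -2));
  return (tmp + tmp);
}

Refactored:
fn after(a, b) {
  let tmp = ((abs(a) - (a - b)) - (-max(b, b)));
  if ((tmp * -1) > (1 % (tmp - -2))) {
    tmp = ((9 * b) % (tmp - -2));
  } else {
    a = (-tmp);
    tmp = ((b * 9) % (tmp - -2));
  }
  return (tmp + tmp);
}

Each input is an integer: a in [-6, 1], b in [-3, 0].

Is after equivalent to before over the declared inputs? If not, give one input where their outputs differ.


The rewrite breaks on a=-1, b=-3, where the results are -6 and -2.
before: tmp = -4; ((tmp * -1) > (1 % (tmp - -2))) -> true; tmp = -6; tmp = -3; return -6
after: tmp = -4; ((tmp * -1) > (1 % (tmp - -2))) -> true; tmp = -1; return -2
verdict: not equivalent; witness: a=-1, b=-3


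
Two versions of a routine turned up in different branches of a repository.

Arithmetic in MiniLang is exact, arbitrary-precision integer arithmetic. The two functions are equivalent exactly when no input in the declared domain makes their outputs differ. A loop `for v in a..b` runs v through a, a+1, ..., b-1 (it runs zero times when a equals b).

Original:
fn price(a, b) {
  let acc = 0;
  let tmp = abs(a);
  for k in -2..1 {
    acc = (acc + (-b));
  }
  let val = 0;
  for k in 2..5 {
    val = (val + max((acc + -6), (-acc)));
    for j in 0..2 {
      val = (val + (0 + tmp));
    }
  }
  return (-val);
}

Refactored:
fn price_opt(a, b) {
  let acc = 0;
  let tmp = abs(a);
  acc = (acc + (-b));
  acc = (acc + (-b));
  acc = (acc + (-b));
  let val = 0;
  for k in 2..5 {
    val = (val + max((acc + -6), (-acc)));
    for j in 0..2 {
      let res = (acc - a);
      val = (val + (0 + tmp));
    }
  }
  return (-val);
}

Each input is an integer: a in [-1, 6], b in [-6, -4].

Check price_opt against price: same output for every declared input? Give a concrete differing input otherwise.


The two are interchangeable: statement counts differ, plus arithmetic usage differs, plus local variable names differ, plus loop structure differs, and every declared input agrees.
Spot check at a=3, b=-4 — price: acc becomes 0; next tmp becomes 3; next at k=-2:; next acc becomes 4; next at k=-1:; next acc becomes 8; next at k=0:; next acc becomes 12; next val becomes 0; next at k=2:; next val becomes 6; next at j=0:; next val becomes 9; next at j=1:; next val becomes 12; next at k=3:; next val becomes 18; next at j=0:; next val becomes 21; next at j=1:; next val becomes 24; next at k=4:; next val becomes 30; next at j=0:; next val becomes 33; next at j=1:; next val becomes 36; next final value -36. price_opt: acc becomes 0; next tmp becomes 3; next acc becomes 4; next acc becomes 8; next acc becomes 12; next val becomes 0; next at k=2:; next val becomes 6; next at j=0:; next res becomes 9; next val becomes 9; next at j=1:; next res becomes 9; next val becomes 12; next at k=3:; next val becomes 18; next at j=0:; next res becomes 9; next val becomes 21; next at j=1:; next res becomes 9; next val becomes 24; next at k=4:; next val becomes 30; next at j=0:; next res becomes 9; next val becomes 33; next at j=1:; next res becomes 9; next val becomes 36; next final value -36. Both give -36.
Checked all 24 inputs in the declared domain: the outputs agree on every one.
verdict: equivalent


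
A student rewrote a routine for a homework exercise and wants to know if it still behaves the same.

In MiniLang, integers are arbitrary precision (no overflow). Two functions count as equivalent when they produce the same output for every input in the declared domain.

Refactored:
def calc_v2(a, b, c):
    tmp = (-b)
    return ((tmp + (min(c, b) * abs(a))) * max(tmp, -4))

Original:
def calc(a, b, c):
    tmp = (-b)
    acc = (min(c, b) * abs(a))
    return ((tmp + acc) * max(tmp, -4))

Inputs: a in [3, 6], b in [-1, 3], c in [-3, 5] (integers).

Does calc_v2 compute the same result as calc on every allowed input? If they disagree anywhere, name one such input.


Changes here: local variable names differ, statement counts differ; the full 180-point sweep finds no disagreement.
verdict: equivalent


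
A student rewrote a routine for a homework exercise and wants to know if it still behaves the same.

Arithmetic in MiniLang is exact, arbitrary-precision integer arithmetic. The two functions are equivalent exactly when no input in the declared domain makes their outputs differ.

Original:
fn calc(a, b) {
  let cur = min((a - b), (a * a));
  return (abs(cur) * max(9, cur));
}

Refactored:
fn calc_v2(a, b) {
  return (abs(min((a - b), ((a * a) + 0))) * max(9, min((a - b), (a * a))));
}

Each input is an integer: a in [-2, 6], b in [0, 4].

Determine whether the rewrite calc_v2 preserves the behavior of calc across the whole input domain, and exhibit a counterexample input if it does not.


Side by side, the visible changes include: statement counts differ; also local variable names differ; also arithmetic usage differs; also constant usage differs; also min/max/abs usage differs.
Tracing a=2, b=0: calc: cur := 2 | result 18 | calc_v2: result 18 — matching result 18.
An exhaustive pass over the 45 declared inputs shows identical outputs.
verdict: equivalent


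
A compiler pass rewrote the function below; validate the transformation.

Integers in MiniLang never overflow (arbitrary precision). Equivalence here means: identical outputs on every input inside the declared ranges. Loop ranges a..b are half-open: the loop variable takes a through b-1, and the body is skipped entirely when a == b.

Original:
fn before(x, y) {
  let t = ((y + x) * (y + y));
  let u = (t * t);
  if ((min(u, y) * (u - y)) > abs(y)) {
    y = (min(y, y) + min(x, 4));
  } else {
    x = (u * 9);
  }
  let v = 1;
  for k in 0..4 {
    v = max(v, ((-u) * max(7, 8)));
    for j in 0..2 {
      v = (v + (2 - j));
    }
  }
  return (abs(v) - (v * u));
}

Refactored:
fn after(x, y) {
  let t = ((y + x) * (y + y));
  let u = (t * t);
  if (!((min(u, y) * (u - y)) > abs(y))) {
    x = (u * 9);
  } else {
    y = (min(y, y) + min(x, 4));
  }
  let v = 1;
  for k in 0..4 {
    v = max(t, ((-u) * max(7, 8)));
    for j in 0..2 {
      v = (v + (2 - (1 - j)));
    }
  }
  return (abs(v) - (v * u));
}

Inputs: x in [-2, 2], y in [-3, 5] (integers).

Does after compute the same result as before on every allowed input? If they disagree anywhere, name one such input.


x=-2, y=-3 yields -11687 from before but -29667 from after.
verdict: not equivalent; witness: x=-2, y=-3


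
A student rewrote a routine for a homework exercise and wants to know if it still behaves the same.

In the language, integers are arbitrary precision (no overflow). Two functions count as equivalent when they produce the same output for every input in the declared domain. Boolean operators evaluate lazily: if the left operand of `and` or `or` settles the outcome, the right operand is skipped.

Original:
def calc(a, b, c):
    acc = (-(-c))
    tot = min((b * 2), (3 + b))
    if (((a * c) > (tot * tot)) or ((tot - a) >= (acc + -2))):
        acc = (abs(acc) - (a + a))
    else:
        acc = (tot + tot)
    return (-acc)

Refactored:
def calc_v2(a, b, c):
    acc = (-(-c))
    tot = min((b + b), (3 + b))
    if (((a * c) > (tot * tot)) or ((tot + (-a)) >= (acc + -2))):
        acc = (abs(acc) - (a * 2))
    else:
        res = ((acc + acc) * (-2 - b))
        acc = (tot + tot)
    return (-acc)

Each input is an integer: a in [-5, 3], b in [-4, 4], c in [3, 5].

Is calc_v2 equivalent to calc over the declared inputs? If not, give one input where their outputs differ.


Equivalent — the differences include local variable names differ; arithmetic usage differs; statement counts differ; constant usage differs, yet no declared input distinguishes the two.
Tracing a=0, b=-2, c=3: calc: acc=3, then tot=-4, then (((a * c) > (tot * tot)) or ((tot - a) >= (acc + -2))) is false, then acc=-8, then returns 8 | calc_v2: acc=3, then tot=-4, then (((a * c) > (tot * tot)) or ((tot + (-a)) >= (acc + -2))) is false, then res=0, then acc=-8, then returns 8 — matching result 8.
Sweeping the whole domain (243 inputs) finds no disagreement.
verdict: equivalent


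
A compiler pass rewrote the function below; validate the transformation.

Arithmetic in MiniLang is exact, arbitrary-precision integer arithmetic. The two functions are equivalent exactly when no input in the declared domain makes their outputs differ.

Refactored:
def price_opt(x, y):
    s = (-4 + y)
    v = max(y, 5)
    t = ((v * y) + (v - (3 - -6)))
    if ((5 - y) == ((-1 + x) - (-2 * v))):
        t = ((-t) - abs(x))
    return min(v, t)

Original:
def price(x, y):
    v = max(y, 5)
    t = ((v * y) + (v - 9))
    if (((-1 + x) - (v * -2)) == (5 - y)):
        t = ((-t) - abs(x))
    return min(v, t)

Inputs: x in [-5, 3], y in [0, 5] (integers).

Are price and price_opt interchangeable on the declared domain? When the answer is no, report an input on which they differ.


The two versions differ — the changes include statement counts differ, plus local variable names differ, plus constant usage differs, plus arithmetic usage differs.
One worked example (x=-2, y=1) — price: v=5, then t=1, then (((-1 + x) - (v * -2)) == (5 - y)) is false, then returns 1; price_opt: s=-3, then v=5, then t=1, then ((5 - y) == ((-1 + x) - (-2 * v))) is false, then returns 1; agreement on 1.
Every one of the 54 inputs gives matching results.
verdict: equivalent


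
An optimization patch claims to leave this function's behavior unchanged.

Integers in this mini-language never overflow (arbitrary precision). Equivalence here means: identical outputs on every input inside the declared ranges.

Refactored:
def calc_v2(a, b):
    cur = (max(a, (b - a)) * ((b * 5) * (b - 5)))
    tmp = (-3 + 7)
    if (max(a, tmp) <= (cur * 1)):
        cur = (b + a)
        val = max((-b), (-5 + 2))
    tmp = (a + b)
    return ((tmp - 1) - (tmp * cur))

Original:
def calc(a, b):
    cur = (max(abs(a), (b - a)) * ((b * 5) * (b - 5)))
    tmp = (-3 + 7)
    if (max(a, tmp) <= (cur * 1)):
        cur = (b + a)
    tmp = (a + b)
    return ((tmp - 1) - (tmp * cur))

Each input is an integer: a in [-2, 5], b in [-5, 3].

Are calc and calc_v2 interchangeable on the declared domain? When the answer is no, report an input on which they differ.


Try a=-2, b=-5.
calc: cur = 500; tmp = 4; (max(a, tmp) <= (cur * 1)) -> true; cur = -7; tmp = -7; return -57
calc_v2: cur = -500; tmp = 4; (max(a, tmp) <= (cur * 1)) -> false; tmp = -7; return -3508
-57 vs -3508 — the two versions disagree here.
verdict: not equivalent; witness: a=-2, b=-5


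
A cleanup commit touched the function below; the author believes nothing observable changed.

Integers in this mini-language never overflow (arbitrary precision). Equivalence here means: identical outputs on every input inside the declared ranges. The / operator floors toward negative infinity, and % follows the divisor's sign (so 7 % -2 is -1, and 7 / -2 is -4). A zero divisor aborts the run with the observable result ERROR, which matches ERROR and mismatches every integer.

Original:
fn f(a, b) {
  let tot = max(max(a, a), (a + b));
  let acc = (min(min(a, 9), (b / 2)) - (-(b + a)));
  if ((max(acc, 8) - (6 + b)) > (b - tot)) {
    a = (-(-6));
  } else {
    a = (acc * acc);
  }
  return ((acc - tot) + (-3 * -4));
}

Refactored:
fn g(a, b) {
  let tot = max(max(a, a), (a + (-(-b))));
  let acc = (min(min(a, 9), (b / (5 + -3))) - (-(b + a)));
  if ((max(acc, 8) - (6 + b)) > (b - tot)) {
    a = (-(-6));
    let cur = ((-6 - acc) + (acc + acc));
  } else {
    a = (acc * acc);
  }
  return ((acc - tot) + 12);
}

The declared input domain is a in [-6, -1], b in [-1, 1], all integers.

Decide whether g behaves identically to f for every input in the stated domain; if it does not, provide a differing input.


Behavior is preserved: although statement counts differ; constant usage differs; local variable names differ; arithmetic usage differs, the outputs never diverge.
Tracing a=-1, b=0: f: tot=-1, then acc=-2, then ((max(acc, 8) - (6 + b)) > (b - tot)) is true, then a=6, then returns 11 | g: tot=-1, then acc=-2, then ((max(acc, 8) - (6 + b)) > (b - tot)) is true, then a=6, then cur=-8, then returns 11 — matching result 11.
Checked all 18 inputs in the declared domain: the outputs agree on every one.
verdict: equivalent


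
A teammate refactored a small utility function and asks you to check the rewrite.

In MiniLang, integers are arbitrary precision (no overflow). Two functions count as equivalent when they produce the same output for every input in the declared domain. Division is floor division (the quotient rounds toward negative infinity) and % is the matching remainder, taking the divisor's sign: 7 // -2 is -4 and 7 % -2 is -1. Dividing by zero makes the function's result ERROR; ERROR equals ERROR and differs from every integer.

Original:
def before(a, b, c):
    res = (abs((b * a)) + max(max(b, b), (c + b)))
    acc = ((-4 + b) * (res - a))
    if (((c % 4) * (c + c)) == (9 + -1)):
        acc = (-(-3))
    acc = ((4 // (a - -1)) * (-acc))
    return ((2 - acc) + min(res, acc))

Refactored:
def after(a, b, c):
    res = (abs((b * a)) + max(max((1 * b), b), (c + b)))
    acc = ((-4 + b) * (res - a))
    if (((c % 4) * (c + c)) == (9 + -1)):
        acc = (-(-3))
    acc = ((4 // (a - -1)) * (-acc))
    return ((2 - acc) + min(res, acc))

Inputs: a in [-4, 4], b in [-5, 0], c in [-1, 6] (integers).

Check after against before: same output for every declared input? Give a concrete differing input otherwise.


Side by side, the visible changes include: arithmetic usage differs, and constant usage differs.
One worked example (a=0, b=-1, c=4) — before: res = 3; acc = -15; (((c % 4) * (c + c)) == (9 + -1)) -> false; acc = 60; return -55; after: res = 3; acc = -15; (((c % 4) * (c + c)) == (9 + -1)) -> false; acc = 60; return -55; agreement on -55.
Across all 432 domain points the two functions coincide.
verdict: equivalent


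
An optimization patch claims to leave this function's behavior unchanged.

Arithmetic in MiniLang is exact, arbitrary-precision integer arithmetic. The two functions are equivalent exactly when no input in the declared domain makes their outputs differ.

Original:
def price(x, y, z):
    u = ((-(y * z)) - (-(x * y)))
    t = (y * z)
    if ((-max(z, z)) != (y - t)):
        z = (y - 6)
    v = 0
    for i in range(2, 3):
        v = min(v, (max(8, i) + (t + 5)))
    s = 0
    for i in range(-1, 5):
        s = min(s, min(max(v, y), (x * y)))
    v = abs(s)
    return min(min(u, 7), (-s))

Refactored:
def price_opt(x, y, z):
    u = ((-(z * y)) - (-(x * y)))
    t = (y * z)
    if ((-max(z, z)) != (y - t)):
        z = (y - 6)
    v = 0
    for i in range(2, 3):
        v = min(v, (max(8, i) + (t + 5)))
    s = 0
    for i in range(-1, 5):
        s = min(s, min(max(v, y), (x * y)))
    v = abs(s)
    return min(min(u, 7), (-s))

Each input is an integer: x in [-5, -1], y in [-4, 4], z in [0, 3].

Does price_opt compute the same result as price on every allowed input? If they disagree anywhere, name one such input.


Side by side, the visible changes include: same computation, different form.
Tracing x=-2, y=-2, z=3: price: u = 10; t = -6; ((-max(z, z)) != (y - t)) -> true; z = -8; v = 0; [i=2]; v = 0; s = 0; [i=-1]; s = 0; [i=0]; s = 0; [i=1]; s = 0; [i=2]; s = 0; [i=3]; s = 0; [i=4]; s = 0; v = 0; return 0 | price_opt: u = 10; t = -6; ((-max(z, z)) != (y - t)) -> true; z = -8; v = 0; [i=2]; v = 0; s = 0; [i=-1]; s = 0; [i=0]; s = 0; [i=1]; s = 0; [i=2]; s = 0; [i=3]; s = 0; [i=4]; s = 0; v = 0; return 0 — matching result 0.
Every one of the 180 inputs gives matching results.
verdict: equivalent


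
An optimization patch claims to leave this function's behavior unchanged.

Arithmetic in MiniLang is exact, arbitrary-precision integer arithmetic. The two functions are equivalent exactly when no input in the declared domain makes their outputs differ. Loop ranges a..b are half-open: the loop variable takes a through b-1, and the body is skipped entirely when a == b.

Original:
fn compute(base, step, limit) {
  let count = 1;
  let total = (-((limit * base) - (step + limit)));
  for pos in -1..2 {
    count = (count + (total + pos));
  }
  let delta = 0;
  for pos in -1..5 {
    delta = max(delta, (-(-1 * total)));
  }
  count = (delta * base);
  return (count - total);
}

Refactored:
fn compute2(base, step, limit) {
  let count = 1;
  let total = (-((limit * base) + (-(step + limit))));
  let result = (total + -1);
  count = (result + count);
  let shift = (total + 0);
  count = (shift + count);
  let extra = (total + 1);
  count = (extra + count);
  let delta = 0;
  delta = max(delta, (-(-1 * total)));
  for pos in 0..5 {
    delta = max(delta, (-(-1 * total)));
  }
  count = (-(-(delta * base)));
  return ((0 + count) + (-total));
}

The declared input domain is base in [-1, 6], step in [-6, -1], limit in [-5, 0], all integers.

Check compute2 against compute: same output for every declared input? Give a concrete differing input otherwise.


This is a faithful refactor — statement counts differ, constant usage differs, local variable names differ, loop structure differs, min/max/abs usage differs, arithmetic usage differs, but the computed results match everywhere.
Tracing base=-1, step=-4, limit=0: compute: count := 1 | total := -4 | iter pos=-1: | count := -4 | iter pos=0: | count := -8 | iter pos=1: | count := -11 | delta := 0 | iter pos=-1: | delta := 0 | iter pos=0: | delta := 0 | iter pos=1: | delta := 0 | iter pos=2: | delta := 0 | iter pos=3: | delta := 0 | iter pos=4: | delta := 0 | count := 0 | result 4 | compute2: count := 1 | total := -4 | result := -5 | count := -4 | shift := -4 | count := -8 | extra := -3 | count := -11 | delta := 0 | delta := 0 | iter pos=0: | delta := 0 | iter pos=1: | delta := 0 | iter pos=2: | delta := 0 | iter pos=3: | delta := 0 | iter pos=4: | delta := 0 | count := 0 | result 4 — matching result 4.
Sweeping the whole domain (288 inputs) finds no disagreement.
verdict: equivalent


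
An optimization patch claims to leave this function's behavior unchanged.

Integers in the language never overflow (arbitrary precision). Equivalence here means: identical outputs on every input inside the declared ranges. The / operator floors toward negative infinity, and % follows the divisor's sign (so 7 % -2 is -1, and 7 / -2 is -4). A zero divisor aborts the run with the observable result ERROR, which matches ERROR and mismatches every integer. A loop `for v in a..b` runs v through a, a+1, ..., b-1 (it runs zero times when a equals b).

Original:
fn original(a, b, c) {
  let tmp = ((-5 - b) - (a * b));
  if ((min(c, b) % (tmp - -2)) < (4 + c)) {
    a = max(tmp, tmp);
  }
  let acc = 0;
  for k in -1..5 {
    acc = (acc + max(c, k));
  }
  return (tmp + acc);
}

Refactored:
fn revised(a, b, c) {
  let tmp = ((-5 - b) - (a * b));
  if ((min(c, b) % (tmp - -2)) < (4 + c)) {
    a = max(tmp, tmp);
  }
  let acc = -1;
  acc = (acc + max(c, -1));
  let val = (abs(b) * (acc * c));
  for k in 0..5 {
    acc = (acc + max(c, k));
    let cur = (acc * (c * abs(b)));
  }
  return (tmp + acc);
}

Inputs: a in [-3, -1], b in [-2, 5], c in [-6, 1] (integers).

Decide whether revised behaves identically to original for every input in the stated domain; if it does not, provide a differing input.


Consider the input a=-3, b=-2, c=-6.
original: tmp := -9 | ((min(c, b) % (tmp - -2)) < (4 + c)): true | a := -9 | acc := 0 | iter k=-1: | acc := -1 | iter k=0: | acc := -1 | iter k=1: | acc := 0 | iter k=2: | acc := 2 | iter k=3: | acc := 5 | iter k=4: | acc := 9 | result 0
revised: tmp := -9 | ((min(c, b) % (tmp - -2)) < (4 + c)): true | a := -9 | acc := -1 | acc := -2 | val := 24 | iter k=0: | acc := -2 | cur := 24 | iter k=1: | acc := -1 | cur := 12 | iter k=2: | acc := 1 | cur := -12 | iter k=3: | acc := 4 | cur := -48 | iter k=4: | acc := 8 | cur := -96 | result -1
0 and -1 differ, so these are not the same function on this domain.
verdict: not equivalent; witness: a=-3, b=-2, c=-6


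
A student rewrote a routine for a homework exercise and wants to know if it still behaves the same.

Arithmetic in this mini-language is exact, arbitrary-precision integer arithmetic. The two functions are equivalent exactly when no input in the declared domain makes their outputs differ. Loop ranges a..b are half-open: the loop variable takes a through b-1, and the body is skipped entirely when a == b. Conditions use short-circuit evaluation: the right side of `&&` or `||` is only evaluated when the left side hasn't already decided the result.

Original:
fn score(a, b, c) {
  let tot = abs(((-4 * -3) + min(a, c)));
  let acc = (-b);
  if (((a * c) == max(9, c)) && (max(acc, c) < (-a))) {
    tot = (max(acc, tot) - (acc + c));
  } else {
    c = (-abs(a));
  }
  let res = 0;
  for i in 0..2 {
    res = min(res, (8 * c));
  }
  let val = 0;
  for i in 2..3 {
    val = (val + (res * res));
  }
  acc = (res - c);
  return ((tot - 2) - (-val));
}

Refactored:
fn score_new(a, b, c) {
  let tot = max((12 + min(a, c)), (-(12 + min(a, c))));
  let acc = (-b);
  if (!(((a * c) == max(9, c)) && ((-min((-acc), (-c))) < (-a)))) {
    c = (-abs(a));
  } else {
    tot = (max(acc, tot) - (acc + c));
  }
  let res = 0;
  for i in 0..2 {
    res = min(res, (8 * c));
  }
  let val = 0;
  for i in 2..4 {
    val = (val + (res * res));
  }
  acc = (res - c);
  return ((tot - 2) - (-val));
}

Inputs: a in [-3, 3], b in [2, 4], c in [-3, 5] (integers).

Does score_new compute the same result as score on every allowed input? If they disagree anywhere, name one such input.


These are not equivalent — on a=-3, b=2, c=-3 the outputs split (588 vs 1164).
score: tot = 9; acc = -2; (((a * c) == max(9, c)) && (max(acc, c) < (-a))) -> true; tot = 14; res = 0; [i=0]; res = -24; [i=1]; res = -24; val = 0; [i=2]; val = 576; acc = -21; return 588
score_new: tot = 9; acc = -2; (!(((a * c) == max(9, c)) && ((-min((-acc), (-c))) < (-a)))) -> false; tot = 14; res = 0; [i=0]; res = -24; [i=1]; res = -24; val = 0; [i=2]; val = 576; [i=3]; val = 1152; acc = -21; return 1164
verdict: not equivalent; witness: a=-3, b=2, c=-3


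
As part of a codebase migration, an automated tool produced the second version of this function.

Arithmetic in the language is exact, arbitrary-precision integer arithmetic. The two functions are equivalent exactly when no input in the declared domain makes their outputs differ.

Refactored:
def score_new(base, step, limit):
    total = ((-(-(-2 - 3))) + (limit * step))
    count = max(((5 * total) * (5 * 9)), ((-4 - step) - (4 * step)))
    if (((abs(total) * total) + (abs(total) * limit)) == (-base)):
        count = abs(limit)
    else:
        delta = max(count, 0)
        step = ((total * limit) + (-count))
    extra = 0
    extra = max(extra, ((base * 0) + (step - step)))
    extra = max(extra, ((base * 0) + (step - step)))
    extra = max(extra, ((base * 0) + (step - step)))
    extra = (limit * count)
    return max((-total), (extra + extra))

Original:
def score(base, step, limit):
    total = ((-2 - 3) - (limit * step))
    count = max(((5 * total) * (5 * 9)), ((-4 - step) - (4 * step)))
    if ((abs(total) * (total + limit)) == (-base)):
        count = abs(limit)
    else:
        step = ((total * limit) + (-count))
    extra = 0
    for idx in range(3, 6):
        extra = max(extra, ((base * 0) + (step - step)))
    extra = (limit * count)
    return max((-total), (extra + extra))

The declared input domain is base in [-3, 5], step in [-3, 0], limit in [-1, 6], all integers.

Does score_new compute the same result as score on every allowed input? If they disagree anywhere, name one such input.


Consider the input base=-3, step=-3, limit=-1.
score: total becomes -8; next count becomes 11; next ((abs(total) * (total + limit)) == (-base)) evaluates to false; next step becomes -3; next extra becomes 0; next at idx=3:; next extra becomes 0; next at idx=4:; next extra becomes 0; next at idx=5:; next extra becomes 0; next extra becomes -11; next final value 8
score_new: total becomes -2; next count becomes 11; next (((abs(total) * total) + (abs(total) * limit)) == (-base)) evaluates to false; next delta becomes 11; next step becomes -9; next extra becomes 0; next extra becomes 0; next extra becomes 0; next extra becomes 0; next extra becomes -11; next final value 2
8 against 2: the behavior changed.
verdict: not equivalent; witness: base=-3, step=-3, limit=-1
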